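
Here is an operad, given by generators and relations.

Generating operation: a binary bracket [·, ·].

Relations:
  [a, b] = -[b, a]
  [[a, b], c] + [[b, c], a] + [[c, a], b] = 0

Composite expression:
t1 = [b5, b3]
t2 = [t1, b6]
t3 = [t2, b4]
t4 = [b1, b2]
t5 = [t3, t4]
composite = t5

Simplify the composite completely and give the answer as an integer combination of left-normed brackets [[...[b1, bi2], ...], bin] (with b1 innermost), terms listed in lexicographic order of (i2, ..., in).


Expand each bracket as ab - ba; the b1-initial words give the coefficients.
Composite bracket: [[[[b5, b3], b6], b4], [b1, b2]]
Under [a, b] = ab - ba we get 32 signed associative words (2^5 = 32).
Words beginning with b1 determine it all:
  b1b2b3b5b6b4 (sign +1) contributes +[[[[[b1, b2], b3], b5], b6], b4]
  b1b2b4b3b5b6 (sign -1) contributes -[[[[[b1, b2], b4], b3], b5], b6]
  b1b2b4b5b3b6 (sign +1) contributes +[[[[[b1, b2], b4], b5], b3], b6]
  b1b2b4b6b3b5 (sign +1) contributes +[[[[[b1, b2], b4], b6], b3], b5]
  b1b2b4b6b5b3 (sign -1) contributes -[[[[[b1, b2], b4], b6], b5], b3]
  b1b2b5b3b6b4 (sign -1) contributes -[[[[[b1, b2], b5], b3], b6], b4]
  b1b2b6b3b5b4 (sign -1) contributes -[[[[[b1, b2], b6], b3], b5], b4]
  b1b2b6b5b3b4 (sign +1) contributes +[[[[[b1, b2], b6], b5], b3], b4]

[[[[[b1, b2], b3], b5], b6], b4] - [[[[[b1, b2], b4], b3], b5], b6] + [[[[[b1, b2], b4], b5], b3], b6] + [[[[[b1, b2], b4], b6], b3], b5] - [[[[[b1, b2], b4], b6], b5], b3] - [[[[[b1, b2], b5], b3], b6], b4] - [[[[[b1, b2], b6], b3], b5], b4] + [[[[[b1, b2], b6], b5], b3], b4]


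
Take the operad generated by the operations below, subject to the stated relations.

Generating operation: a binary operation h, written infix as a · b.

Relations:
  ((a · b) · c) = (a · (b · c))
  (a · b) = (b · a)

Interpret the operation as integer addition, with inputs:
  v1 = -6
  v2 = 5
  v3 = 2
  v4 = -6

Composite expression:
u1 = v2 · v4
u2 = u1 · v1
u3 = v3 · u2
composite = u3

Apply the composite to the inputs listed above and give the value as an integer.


-5

(v2 · v4) = -1
((v2 · v4) · v1) = -7
(v3 · ((v2 · v4) · v1)) = -5


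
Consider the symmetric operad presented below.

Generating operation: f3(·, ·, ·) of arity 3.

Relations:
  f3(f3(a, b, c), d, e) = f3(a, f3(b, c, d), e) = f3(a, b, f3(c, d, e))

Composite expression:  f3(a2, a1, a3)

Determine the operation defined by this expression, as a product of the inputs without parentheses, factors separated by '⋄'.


a2 ⋄ a1 ⋄ a3

Under associativity of f3, the answer is the a's in reading order.
f3(a2, a1, a3) collapses to a2 ⋄ a1 ⋄ a3


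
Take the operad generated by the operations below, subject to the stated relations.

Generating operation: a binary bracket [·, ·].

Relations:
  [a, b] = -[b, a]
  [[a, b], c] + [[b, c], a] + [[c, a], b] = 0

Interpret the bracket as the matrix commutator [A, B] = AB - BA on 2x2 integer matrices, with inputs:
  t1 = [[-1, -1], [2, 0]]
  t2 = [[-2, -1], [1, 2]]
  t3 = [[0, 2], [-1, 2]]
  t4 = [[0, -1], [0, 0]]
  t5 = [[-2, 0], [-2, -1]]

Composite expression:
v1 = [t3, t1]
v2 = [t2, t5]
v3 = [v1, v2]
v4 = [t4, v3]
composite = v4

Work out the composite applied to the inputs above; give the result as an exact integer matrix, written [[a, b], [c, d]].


[[-74, -62], [0, 74]]


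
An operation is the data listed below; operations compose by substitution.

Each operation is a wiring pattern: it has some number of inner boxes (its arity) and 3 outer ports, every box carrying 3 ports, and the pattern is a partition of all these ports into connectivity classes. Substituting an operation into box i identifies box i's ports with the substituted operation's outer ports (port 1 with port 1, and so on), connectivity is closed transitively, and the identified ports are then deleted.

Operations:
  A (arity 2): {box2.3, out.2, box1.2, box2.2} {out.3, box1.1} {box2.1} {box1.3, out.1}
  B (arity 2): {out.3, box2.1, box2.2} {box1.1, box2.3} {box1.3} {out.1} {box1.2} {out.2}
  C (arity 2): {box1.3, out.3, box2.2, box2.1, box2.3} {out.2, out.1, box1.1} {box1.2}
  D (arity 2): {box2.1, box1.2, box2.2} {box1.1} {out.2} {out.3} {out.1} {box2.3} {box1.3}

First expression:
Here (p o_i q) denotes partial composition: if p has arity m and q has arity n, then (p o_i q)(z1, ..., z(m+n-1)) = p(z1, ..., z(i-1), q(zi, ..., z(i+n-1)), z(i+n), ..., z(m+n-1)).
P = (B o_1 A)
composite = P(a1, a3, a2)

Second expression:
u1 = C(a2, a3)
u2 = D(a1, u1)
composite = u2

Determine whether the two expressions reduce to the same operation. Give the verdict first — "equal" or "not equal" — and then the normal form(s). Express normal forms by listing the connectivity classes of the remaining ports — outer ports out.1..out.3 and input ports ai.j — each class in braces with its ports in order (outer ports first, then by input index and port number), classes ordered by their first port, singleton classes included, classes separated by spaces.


not equal; first: {out.1} {out.2} {out.3, a2.1, a2.2} {a1.1} {a1.2, a3.2, a3.3} {a1.3, a2.3} {a3.1}; second: {out.1} {out.2} {out.3} {a1.1} {a1.2, a2.1} {a1.3} {a2.2} {a2.3, a3.1, a3.2, a3.3}

Reducing the first expression gives {out.1} {out.2} {out.3, a2.1, a2.2} {a1.1} {a1.2, a3.2, a3.3} {a1.3, a2.3} {a3.1}
Reducing the second expression gives {out.1} {out.2} {out.3} {a1.1} {a1.2, a2.1} {a1.3} {a2.2} {a2.3, a3.1, a3.2, a3.3}
Distinct normal forms: not equal.


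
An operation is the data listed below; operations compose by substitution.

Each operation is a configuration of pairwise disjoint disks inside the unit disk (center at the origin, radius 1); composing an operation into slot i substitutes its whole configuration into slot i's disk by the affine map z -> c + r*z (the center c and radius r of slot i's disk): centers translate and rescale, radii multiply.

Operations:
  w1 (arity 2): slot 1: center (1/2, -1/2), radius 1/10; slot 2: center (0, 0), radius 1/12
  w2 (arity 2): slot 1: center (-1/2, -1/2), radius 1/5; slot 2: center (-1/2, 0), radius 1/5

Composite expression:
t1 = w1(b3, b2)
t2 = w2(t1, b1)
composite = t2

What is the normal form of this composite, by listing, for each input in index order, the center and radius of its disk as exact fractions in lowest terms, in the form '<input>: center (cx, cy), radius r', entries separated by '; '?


Below w2, radii multiply path by path; the b-disk centers shift.
for b3, the 2-step affine chain lands on center (-2/5, -3/5), radius 1/50
for b2, the 2-step affine chain lands on center (-1/2, -1/2), radius 1/60
for b1, the 1-step affine chain lands on center (-1/2, 0), radius 1/5

b1: center (-1/2, 0), radius 1/5; b2: center (-1/2, -1/2), radius 1/60; b3: center (-2/5, -3/5), radius 1/50


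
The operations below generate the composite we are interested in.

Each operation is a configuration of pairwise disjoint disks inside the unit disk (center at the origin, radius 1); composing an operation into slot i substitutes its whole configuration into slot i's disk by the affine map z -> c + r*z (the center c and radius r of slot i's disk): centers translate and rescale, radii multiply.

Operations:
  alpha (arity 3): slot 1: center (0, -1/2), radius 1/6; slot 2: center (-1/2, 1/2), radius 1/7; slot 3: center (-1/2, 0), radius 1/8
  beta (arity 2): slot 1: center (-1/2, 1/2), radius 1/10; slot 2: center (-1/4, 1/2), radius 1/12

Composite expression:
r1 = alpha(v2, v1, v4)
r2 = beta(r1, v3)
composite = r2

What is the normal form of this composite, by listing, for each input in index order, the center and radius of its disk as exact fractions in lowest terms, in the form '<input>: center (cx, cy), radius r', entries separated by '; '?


v1: center (-11/20, 11/20), radius 1/70; v2: center (-1/2, 9/20), radius 1/60; v3: center (-1/4, 1/2), radius 1/12; v4: center (-11/20, 1/2), radius 1/80


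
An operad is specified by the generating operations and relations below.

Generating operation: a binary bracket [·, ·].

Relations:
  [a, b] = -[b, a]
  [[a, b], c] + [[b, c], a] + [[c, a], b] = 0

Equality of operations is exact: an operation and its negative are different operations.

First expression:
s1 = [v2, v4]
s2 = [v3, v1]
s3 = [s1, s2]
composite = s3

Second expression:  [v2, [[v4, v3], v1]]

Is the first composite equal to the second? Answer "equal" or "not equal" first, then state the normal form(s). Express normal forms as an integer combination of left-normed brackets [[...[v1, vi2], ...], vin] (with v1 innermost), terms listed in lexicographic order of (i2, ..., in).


not equal; the first gives [[[v1, v3], v2], v4] - [[[v1, v3], v4], v2] and the second -[[[v1, v3], v4], v2] + [[[v1, v4], v3], v2]

In normal form, the first expression is [[[v1, v3], v2], v4] - [[[v1, v3], v4], v2]
In normal form, the second expression is -[[[v1, v3], v4], v2] + [[[v1, v4], v3], v2]
Different reductions; not equal.


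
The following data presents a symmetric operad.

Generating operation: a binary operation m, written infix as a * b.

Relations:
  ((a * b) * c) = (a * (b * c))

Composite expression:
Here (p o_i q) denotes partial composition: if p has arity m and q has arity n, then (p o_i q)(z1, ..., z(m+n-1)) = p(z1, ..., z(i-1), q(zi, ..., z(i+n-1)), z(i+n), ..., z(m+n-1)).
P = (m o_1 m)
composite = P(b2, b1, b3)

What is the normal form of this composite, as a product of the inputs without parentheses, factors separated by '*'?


b2 * b1 * b3

All parenthesizations of m agree; list the b-inputs left to right.
(b2 * b1) collapses to b2 * b1
((b2 * b1) * b3) collapses to b2 * b1 * b3


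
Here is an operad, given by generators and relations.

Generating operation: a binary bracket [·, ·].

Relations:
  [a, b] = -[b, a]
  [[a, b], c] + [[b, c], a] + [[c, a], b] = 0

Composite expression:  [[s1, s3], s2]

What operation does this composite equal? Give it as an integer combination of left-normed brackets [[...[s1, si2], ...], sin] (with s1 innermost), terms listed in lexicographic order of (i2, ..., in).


[[s1, s3], s2]

Expand each bracket as ab - ba; the s1-initial words give the coefficients.
Composite bracket: [[s1, s3], s2]
Applying ab - ba throughout gives 4 signed words (2^2 = 4).
Only words starting with s1 matter:
  s1s3s2 (sign +1) contributes +[[s1, s3], s2]


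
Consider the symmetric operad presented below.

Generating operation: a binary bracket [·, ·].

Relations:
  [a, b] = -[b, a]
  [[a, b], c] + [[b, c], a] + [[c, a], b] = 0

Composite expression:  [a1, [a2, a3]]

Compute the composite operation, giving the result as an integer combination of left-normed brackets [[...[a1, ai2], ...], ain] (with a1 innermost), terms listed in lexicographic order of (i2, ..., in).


[[a1, a2], a3] - [[a1, a3], a2]


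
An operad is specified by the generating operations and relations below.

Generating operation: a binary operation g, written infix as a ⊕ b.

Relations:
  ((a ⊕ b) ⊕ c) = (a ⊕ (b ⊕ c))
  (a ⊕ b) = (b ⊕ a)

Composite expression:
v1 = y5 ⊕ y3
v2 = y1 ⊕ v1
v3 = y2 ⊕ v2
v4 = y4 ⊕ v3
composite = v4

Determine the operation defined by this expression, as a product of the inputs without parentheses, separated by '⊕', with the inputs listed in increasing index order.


Any arrangement under g is one operation, so sort the y-inputs.
(y5 ⊕ y3) flattens to y5 ⊕ y3
(y1 ⊕ (y5 ⊕ y3)) flattens to y1 ⊕ y5 ⊕ y3
(y2 ⊕ (y1 ⊕ (y5 ⊕ y3))) flattens to y2 ⊕ y1 ⊕ y5 ⊕ y3
(y4 ⊕ (y2 ⊕ (y1 ⊕ (y5 ⊕ y3)))) flattens to y4 ⊕ y2 ⊕ y1 ⊕ y5 ⊕ y3
the factors in increasing index order: y1 ⊕ y2 ⊕ y3 ⊕ y4 ⊕ y5

y1 ⊕ y2 ⊕ y3 ⊕ y4 ⊕ y5


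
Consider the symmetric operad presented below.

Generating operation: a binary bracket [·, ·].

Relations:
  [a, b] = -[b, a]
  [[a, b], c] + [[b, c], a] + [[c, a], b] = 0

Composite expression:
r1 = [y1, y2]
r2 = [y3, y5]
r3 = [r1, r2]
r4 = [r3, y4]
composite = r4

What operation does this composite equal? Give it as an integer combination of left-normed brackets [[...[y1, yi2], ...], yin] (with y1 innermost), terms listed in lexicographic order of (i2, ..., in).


Skip Jacobi rewriting: expand, keep y1-initial words, read off terms.
Composite bracket: [[[y1, y2], [y3, y5]], y4]
Under [a, b] = ab - ba we get 16 signed associative words (2^4 = 16).
Collect the words opening with y1:
  y1y2y3y5y4 appears with sign +1, giving the term +[[[[y1, y2], y3], y5], y4]
  y1y2y5y3y4 appears with sign -1, giving the term -[[[[y1, y2], y5], y3], y4]

[[[[y1, y2], y3], y5], y4] - [[[[y1, y2], y5], y3], y4]


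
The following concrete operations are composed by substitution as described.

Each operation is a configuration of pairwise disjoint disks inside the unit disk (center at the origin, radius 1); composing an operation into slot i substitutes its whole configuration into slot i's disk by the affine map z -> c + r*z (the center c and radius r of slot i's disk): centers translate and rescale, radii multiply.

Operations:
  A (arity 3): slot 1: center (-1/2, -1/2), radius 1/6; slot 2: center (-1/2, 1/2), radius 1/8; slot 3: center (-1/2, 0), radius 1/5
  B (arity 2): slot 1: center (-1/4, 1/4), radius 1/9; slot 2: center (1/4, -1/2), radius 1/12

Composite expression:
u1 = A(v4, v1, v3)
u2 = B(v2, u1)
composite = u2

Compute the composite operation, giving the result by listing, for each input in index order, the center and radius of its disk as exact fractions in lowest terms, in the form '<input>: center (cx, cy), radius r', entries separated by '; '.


Only the slot chain above each v matters under B; compose those maps.
for v2, the 1-step affine chain lands on center (-1/4, 1/4), radius 1/9
for v4, the 2-step affine chain lands on center (5/24, -13/24), radius 1/72
for v1, the 2-step affine chain lands on center (5/24, -11/24), radius 1/96
for v3, the 2-step affine chain lands on center (5/24, -1/2), radius 1/60

v1: center (5/24, -11/24), radius 1/96; v2: center (-1/4, 1/4), radius 1/9; v3: center (5/24, -1/2), radius 1/60; v4: center (5/24, -13/24), radius 1/72


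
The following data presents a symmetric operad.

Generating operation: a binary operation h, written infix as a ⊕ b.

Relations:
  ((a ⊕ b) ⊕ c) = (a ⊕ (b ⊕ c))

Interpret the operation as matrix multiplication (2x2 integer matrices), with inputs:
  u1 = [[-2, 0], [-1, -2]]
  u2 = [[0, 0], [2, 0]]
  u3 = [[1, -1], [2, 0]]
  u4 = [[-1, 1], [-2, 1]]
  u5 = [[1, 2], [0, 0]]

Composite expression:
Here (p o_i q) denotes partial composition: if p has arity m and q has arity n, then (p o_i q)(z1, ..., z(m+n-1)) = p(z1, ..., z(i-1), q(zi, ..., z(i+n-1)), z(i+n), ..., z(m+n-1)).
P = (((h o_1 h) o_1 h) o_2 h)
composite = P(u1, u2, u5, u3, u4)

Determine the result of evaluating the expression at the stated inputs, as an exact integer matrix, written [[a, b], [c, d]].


(u2 ⊕ u5) = [[0, 0], [2, 4]]
(u1 ⊕ (u2 ⊕ u5)) = [[0, 0], [-4, -8]]
((u1 ⊕ (u2 ⊕ u5)) ⊕ u3) = [[0, 0], [-20, 4]]
(((u1 ⊕ (u2 ⊕ u5)) ⊕ u3) ⊕ u4) = [[0, 0], [12, -16]]

[[0, 0], [12, -16]]


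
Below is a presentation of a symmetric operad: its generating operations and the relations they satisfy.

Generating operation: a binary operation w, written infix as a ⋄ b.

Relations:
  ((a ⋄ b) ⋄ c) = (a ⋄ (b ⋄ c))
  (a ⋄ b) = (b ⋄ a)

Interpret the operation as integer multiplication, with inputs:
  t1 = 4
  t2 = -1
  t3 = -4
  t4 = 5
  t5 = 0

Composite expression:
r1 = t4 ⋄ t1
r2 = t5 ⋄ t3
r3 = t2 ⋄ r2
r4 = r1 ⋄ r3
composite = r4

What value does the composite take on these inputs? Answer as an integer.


0

(t4 ⋄ t1) = 20
(t5 ⋄ t3) = 0
(t2 ⋄ (t5 ⋄ t3)) = 0
((t4 ⋄ t1) ⋄ (t2 ⋄ (t5 ⋄ t3))) = 0


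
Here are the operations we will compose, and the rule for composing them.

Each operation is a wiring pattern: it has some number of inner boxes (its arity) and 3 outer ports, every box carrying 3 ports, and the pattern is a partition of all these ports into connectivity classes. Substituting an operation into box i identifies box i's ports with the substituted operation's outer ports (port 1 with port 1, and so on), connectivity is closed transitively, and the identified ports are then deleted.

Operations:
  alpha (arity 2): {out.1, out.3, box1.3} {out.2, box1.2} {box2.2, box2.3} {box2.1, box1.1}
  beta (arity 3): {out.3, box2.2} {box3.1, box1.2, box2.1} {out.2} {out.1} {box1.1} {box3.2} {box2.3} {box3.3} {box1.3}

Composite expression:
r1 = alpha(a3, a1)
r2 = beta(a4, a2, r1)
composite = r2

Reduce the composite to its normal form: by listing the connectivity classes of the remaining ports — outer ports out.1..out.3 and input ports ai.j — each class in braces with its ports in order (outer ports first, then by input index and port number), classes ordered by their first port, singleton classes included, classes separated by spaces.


{out.1} {out.2} {out.3, a2.2} {a1.1, a3.1} {a1.2, a1.3} {a2.1, a3.3, a4.2} {a2.3} {a3.2} {a4.1} {a4.3}

Substituting into beta glues patterns; closure does the rest.
alpha over (a3, a1) gives {out.1, out.3, a3.3} {out.2, a3.2} {a1.1, a3.1} {a1.2, a1.3}, out.j being that stage's outer ports
beta over (a4, a2, a3, a1) gives {out.1} {out.2} {out.3, a2.2} {a1.1, a3.1} {a1.2, a1.3} {a2.1, a3.3, a4.2} {a2.3} {a3.2} {a4.1} {a4.3}, out.j being that stage's outer ports


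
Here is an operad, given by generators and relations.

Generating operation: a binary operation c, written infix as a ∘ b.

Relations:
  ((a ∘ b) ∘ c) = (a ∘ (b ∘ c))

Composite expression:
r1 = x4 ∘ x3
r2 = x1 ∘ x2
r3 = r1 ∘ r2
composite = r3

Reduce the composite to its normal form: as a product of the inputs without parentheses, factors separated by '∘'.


x4 ∘ x3 ∘ x1 ∘ x2

Under associativity of c, the answer is the x's in reading order.
(x4 ∘ x3) collapses to x4 ∘ x3
(x1 ∘ x2) collapses to x1 ∘ x2
((x4 ∘ x3) ∘ (x1 ∘ x2)) collapses to x4 ∘ x3 ∘ x1 ∘ x2


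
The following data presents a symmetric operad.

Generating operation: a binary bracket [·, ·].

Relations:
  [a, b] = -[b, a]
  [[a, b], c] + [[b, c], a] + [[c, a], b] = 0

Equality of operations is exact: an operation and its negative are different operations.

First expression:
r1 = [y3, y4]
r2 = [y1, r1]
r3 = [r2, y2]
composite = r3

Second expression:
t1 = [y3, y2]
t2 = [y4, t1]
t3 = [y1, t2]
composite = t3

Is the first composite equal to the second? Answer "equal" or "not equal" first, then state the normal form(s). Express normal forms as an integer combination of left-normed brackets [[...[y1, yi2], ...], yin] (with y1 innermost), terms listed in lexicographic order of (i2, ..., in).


not equal: they reduce to [[[y1, y3], y4], y2] - [[[y1, y4], y3], y2] and [[[y1, y2], y3], y4] - [[[y1, y3], y2], y4] - [[[y1, y4], y2], y3] + [[[y1, y4], y3], y2]

The first composite normalizes to [[[y1, y3], y4], y2] - [[[y1, y4], y3], y2]
The second composite normalizes to [[[y1, y2], y3], y4] - [[[y1, y3], y2], y4] - [[[y1, y4], y2], y3] + [[[y1, y4], y3], y2]
Distinct normal forms: not equal.


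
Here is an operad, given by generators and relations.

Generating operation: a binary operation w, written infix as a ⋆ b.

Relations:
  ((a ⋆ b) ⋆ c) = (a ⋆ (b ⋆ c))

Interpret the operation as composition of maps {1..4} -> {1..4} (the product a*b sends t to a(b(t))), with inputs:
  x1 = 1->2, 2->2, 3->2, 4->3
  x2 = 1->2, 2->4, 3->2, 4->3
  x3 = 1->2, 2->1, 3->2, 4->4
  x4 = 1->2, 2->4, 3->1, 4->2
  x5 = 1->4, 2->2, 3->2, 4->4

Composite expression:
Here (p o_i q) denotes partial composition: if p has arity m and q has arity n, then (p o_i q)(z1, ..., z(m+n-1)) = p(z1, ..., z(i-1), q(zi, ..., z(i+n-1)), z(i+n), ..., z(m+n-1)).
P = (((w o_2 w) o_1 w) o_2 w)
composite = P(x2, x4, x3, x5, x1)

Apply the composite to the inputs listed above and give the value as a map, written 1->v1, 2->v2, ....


(x4 ⋆ x3) = 1->4, 2->2, 3->4, 4->2
(x2 ⋆ (x4 ⋆ x3)) = 1->3, 2->4, 3->3, 4->4
(x5 ⋆ x1) = 1->2, 2->2, 3->2, 4->2
((x2 ⋆ (x4 ⋆ x3)) ⋆ (x5 ⋆ x1)) = 1->4, 2->4, 3->4, 4->4

1->4, 2->4, 3->4, 4->4


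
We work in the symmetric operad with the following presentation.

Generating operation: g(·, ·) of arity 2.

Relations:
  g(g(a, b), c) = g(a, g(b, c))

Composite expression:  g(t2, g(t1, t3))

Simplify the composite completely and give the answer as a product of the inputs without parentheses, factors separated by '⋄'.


t2 ⋄ t1 ⋄ t3

All parenthesizations of g agree; list the t-inputs left to right.
g(t1, t3) flattens to t1 ⋄ t3
g(t2, g(t1, t3)) flattens to t2 ⋄ t1 ⋄ t3


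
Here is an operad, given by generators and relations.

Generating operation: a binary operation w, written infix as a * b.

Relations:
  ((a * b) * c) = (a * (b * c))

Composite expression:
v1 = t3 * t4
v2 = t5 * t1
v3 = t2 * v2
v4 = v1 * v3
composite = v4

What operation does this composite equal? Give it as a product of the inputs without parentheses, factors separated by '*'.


t3 * t4 * t2 * t5 * t1

All parenthesizations of w agree; list the t-inputs left to right.
(t3 * t4) linearizes to t3 * t4
(t5 * t1) linearizes to t5 * t1
(t2 * (t5 * t1)) linearizes to t2 * t5 * t1
((t3 * t4) * (t2 * (t5 * t1))) linearizes to t3 * t4 * t2 * t5 * t1


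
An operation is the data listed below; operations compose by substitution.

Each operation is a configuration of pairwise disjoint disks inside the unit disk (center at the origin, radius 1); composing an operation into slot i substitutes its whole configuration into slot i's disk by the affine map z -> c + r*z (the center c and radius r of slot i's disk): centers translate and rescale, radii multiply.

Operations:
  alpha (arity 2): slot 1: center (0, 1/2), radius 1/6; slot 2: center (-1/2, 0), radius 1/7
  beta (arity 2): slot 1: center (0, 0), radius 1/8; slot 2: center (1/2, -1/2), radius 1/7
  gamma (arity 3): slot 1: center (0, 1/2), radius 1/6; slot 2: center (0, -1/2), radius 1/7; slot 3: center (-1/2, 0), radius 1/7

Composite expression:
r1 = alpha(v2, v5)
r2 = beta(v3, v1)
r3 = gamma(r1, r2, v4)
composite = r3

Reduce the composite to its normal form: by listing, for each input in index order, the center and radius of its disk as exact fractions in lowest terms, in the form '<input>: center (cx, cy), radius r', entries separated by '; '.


v1: center (1/14, -4/7), radius 1/49; v2: center (0, 7/12), radius 1/36; v3: center (0, -1/2), radius 1/56; v4: center (-1/2, 0), radius 1/7; v5: center (-1/12, 1/2), radius 1/42

Only the slot chain above each v matters under gamma; compose those maps.
tracing v2 down its 2-map path: center (0, 7/12), radius 1/36
tracing v5 down its 2-map path: center (-1/12, 1/2), radius 1/42
tracing v3 down its 2-map path: center (0, -1/2), radius 1/56
tracing v1 down its 2-map path: center (1/14, -4/7), radius 1/49
tracing v4 down its 1-map path: center (-1/2, 0), radius 1/7


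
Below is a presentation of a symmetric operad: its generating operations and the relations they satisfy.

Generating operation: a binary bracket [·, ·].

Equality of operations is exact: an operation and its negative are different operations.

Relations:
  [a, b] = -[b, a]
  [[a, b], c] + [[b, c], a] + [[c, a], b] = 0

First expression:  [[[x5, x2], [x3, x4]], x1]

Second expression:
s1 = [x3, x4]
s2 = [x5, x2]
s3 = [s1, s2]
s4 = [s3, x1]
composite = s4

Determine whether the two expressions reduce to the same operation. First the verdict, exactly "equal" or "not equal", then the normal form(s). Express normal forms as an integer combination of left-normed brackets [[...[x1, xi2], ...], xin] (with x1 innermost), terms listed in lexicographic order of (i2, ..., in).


not equal; first: [[[[x1, x2], x5], x3], x4] - [[[[x1, x2], x5], x4], x3] - [[[[x1, x3], x4], x2], x5] + [[[[x1, x3], x4], x5], x2] + [[[[x1, x4], x3], x2], x5] - [[[[x1, x4], x3], x5], x2] - [[[[x1, x5], x2], x3], x4] + [[[[x1, x5], x2], x4], x3]; second: -[[[[x1, x2], x5], x3], x4] + [[[[x1, x2], x5], x4], x3] + [[[[x1, x3], x4], x2], x5] - [[[[x1, x3], x4], x5], x2] - [[[[x1, x4], x3], x2], x5] + [[[[x1, x4], x3], x5], x2] + [[[[x1, x5], x2], x3], x4] - [[[[x1, x5], x2], x4], x3]

The first composite normalizes to [[[[x1, x2], x5], x3], x4] - [[[[x1, x2], x5], x4], x3] - [[[[x1, x3], x4], x2], x5] + [[[[x1, x3], x4], x5], x2] + [[[[x1, x4], x3], x2], x5] - [[[[x1, x4], x3], x5], x2] - [[[[x1, x5], x2], x3], x4] + [[[[x1, x5], x2], x4], x3]
The second composite normalizes to -[[[[x1, x2], x5], x3], x4] + [[[[x1, x2], x5], x4], x3] + [[[[x1, x3], x4], x2], x5] - [[[[x1, x3], x4], x5], x2] - [[[[x1, x4], x3], x2], x5] + [[[[x1, x4], x3], x5], x2] + [[[[x1, x5], x2], x3], x4] - [[[[x1, x5], x2], x4], x3]
The forms do not match — not equal.


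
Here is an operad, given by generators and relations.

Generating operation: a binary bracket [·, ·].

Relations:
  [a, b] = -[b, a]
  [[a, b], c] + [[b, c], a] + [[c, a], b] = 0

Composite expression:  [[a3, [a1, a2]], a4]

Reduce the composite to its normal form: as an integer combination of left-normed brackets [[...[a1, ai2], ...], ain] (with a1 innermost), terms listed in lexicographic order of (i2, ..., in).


-[[[a1, a2], a3], a4]

Left-normed coefficients sit on the a1-initial expansion words.
Composite bracket: [[a3, [a1, a2]], a4]
Applying ab - ba throughout gives 8 signed words (2^3 = 8).
Keep just the words that open with a1:
  sign of a1a2a3a4 is -1, so it contributes -[[[a1, a2], a3], a4]


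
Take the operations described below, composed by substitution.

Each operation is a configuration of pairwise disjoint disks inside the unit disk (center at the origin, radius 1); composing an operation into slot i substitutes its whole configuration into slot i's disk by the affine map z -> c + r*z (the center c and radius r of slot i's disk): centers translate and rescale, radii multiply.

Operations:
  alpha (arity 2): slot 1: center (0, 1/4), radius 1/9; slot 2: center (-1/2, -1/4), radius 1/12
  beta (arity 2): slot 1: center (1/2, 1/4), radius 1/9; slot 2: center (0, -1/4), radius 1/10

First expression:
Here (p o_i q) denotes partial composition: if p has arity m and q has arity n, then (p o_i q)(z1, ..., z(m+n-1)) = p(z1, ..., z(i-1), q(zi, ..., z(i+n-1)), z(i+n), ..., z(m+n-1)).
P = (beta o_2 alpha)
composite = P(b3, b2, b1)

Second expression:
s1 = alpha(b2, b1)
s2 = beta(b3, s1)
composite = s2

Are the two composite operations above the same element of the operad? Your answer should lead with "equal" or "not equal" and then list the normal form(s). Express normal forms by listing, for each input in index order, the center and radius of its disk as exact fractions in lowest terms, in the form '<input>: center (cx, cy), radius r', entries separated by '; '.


equal: each reduces to b1: center (-1/20, -11/40), radius 1/120; b2: center (0, -9/40), radius 1/90; b3: center (1/2, 1/4), radius 1/9

Reducing the first expression gives b1: center (-1/20, -11/40), radius 1/120; b2: center (0, -9/40), radius 1/90; b3: center (1/2, 1/4), radius 1/9
Reducing the second expression gives b1: center (-1/20, -11/40), radius 1/120; b2: center (0, -9/40), radius 1/90; b3: center (1/2, 1/4), radius 1/9
The forms coincide; equal.


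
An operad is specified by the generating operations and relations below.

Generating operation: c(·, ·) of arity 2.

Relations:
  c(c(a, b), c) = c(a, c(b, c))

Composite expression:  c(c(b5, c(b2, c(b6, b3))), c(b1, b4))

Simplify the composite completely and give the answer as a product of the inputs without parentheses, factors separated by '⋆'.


b5 ⋆ b2 ⋆ b6 ⋆ b3 ⋆ b1 ⋆ b4

All parenthesizations of c agree; list the b-inputs left to right.
c(b6, b3) flattens to b6 ⋆ b3
c(b2, c(b6, b3)) flattens to b2 ⋆ b6 ⋆ b3
c(b5, c(b2, c(b6, b3))) flattens to b5 ⋆ b2 ⋆ b6 ⋆ b3
c(b1, b4) flattens to b1 ⋆ b4
c(c(b5, c(b2, c(b6, b3))), c(b1, b4)) flattens to b5 ⋆ b2 ⋆ b6 ⋆ b3 ⋆ b1 ⋆ b4


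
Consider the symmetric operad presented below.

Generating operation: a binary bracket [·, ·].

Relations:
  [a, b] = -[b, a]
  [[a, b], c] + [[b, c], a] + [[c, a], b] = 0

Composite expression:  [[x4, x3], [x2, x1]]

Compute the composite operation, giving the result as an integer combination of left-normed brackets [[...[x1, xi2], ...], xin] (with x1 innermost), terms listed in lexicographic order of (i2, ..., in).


-[[[x1, x2], x3], x4] + [[[x1, x2], x4], x3]

Antisymmetry and Jacobi reduce to x1-anchored left-normed brackets.
Composite bracket: [[x4, x3], [x2, x1]]
The bracket unfolds into 8 signed words via [a, b] = ab - ba (2^3 = 8).
Collect the words opening with x1:
  sign of x1x2x3x4 is -1, so it contributes -[[[x1, x2], x3], x4]
  sign of x1x2x4x3 is +1, so it contributes +[[[x1, x2], x4], x3]


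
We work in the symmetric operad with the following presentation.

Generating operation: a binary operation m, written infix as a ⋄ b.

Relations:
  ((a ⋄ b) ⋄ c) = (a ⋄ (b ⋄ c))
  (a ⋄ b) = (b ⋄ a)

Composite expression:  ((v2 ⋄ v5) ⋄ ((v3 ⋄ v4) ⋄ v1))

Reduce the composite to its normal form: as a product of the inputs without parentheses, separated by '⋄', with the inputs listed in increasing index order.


v1 ⋄ v2 ⋄ v3 ⋄ v4 ⋄ v5

Reordering under m is free, so list the v-inputs canonically.
(v2 ⋄ v5) flattens to v2 ⋄ v5
(v3 ⋄ v4) flattens to v3 ⋄ v4
((v3 ⋄ v4) ⋄ v1) flattens to v3 ⋄ v4 ⋄ v1
((v2 ⋄ v5) ⋄ ((v3 ⋄ v4) ⋄ v1)) flattens to v2 ⋄ v5 ⋄ v3 ⋄ v4 ⋄ v1
commutativity sorts the factors: v1 ⋄ v2 ⋄ v3 ⋄ v4 ⋄ v5


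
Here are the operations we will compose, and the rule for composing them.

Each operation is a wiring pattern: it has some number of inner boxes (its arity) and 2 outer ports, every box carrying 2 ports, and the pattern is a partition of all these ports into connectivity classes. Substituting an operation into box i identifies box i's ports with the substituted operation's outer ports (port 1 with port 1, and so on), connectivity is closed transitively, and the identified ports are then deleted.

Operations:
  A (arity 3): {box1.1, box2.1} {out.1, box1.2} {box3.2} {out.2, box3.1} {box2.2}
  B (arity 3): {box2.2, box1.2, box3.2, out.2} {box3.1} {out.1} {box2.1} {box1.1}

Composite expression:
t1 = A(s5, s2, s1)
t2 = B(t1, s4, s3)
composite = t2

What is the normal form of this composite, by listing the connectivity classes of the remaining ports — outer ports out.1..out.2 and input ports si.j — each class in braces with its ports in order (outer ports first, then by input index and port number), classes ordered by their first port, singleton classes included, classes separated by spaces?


{out.1} {out.2, s1.1, s3.2, s4.2} {s1.2} {s2.1, s5.1} {s2.2} {s3.1} {s4.1} {s5.2}

Two ports join when wires chain via B-identified ports.
through A, on inputs (s5, s2, s1): {out.1, s5.2} {out.2, s1.1} {s1.2} {s2.1, s5.1} {s2.2} (out.j = stage outer ports)
through B, on inputs (s5, s2, s1, s4, s3): {out.1} {out.2, s1.1, s3.2, s4.2} {s1.2} {s2.1, s5.1} {s2.2} {s3.1} {s4.1} {s5.2} (out.j = stage outer ports)


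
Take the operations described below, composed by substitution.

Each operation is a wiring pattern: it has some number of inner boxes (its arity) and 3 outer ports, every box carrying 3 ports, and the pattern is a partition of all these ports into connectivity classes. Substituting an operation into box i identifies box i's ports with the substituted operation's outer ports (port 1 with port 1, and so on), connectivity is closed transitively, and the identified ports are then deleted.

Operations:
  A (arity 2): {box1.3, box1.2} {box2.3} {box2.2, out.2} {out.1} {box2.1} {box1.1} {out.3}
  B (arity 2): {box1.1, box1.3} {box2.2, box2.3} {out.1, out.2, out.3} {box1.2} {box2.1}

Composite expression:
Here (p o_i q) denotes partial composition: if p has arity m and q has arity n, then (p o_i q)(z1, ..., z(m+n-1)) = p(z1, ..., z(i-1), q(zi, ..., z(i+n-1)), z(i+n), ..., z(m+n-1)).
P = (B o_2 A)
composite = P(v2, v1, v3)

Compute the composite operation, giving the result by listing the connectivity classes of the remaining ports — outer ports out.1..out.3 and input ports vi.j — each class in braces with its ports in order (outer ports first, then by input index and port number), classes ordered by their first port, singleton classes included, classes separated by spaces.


{out.1, out.2, out.3} {v1.1} {v1.2, v1.3} {v2.1, v2.3} {v2.2} {v3.1} {v3.2} {v3.3}

Two ports join when wires chain via B-identified ports.
stage A: inputs (v1, v3), connectivity {out.1} {out.2, v3.2} {out.3} {v1.1} {v1.2, v1.3} {v3.1} {v3.3}, out.j its boundary
stage B: inputs (v2, v1, v3), connectivity {out.1, out.2, out.3} {v1.1} {v1.2, v1.3} {v2.1, v2.3} {v2.2} {v3.1} {v3.2} {v3.3}, out.j its boundary


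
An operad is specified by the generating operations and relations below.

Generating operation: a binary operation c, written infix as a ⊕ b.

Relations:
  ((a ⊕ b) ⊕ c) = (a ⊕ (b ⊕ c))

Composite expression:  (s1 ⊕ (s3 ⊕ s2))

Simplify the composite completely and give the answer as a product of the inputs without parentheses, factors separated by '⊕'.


The c-tree's shape is irrelevant; the s-reading-order decides.
(s3 ⊕ s2) reduces to s3 ⊕ s2
(s1 ⊕ (s3 ⊕ s2)) reduces to s1 ⊕ s3 ⊕ s2

s1 ⊕ s3 ⊕ s2


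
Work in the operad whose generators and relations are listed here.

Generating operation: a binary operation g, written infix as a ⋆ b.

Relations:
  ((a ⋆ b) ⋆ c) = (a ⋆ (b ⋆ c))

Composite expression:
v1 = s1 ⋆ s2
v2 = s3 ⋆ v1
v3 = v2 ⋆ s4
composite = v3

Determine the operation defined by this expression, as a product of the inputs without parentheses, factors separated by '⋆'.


Under associativity of g, the answer is the s's in reading order.
(s1 ⋆ s2) unparenthesizes to s1 ⋆ s2
(s3 ⋆ (s1 ⋆ s2)) unparenthesizes to s3 ⋆ s1 ⋆ s2
((s3 ⋆ (s1 ⋆ s2)) ⋆ s4) unparenthesizes to s3 ⋆ s1 ⋆ s2 ⋆ s4

s3 ⋆ s1 ⋆ s2 ⋆ s4


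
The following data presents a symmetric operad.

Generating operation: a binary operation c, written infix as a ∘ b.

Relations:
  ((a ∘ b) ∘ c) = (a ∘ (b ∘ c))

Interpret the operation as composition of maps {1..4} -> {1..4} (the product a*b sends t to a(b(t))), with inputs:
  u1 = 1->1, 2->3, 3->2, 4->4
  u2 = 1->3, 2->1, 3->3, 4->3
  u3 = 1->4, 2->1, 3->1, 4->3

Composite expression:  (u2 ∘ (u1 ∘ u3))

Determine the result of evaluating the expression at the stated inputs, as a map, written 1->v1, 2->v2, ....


1->3, 2->3, 3->3, 4->1

(u1 ∘ u3) = 1->4, 2->1, 3->1, 4->2
(u2 ∘ (u1 ∘ u3)) = 1->3, 2->3, 3->3, 4->1


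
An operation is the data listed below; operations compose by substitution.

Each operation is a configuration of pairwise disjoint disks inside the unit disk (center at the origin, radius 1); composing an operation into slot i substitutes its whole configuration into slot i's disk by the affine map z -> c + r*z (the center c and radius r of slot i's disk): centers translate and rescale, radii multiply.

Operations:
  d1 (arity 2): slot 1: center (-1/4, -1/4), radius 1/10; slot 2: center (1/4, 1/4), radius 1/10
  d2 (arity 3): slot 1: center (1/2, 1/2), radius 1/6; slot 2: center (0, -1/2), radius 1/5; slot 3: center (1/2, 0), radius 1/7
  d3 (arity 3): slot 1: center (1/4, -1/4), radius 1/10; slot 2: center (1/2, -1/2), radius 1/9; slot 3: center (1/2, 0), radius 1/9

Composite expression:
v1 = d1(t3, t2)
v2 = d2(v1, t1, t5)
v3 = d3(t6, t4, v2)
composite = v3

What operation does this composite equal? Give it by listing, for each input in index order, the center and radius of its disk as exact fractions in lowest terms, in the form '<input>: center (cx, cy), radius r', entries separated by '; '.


t1: center (1/2, -1/18), radius 1/45; t2: center (121/216, 13/216), radius 1/540; t3: center (119/216, 11/216), radius 1/540; t4: center (1/2, -1/2), radius 1/9; t5: center (5/9, 0), radius 1/63; t6: center (1/4, -1/4), radius 1/10

Follow each t-input down from d3: c' goes to c + r*c', radius to r*r'.
tracing t6 down its 1-map path: center (1/4, -1/4), radius 1/10
tracing t4 down its 1-map path: center (1/2, -1/2), radius 1/9
tracing t3 down its 3-map path: center (119/216, 11/216), radius 1/540
tracing t2 down its 3-map path: center (121/216, 13/216), radius 1/540
tracing t1 down its 2-map path: center (1/2, -1/18), radius 1/45
tracing t5 down its 2-map path: center (5/9, 0), radius 1/63


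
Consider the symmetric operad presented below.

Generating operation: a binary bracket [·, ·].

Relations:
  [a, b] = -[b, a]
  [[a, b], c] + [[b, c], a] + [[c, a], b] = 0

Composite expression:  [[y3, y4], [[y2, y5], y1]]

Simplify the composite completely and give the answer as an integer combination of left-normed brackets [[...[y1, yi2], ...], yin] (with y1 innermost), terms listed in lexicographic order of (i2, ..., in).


[[[[y1, y2], y5], y3], y4] - [[[[y1, y2], y5], y4], y3] - [[[[y1, y5], y2], y3], y4] + [[[[y1, y5], y2], y4], y3]

Left-normed coefficients sit on the y1-initial expansion words.
Composite bracket: [[y3, y4], [[y2, y5], y1]]
Under [a, b] = ab - ba we get 16 signed associative words (2^4 = 16).
Keep just the words that open with y1:
  y1y2y5y3y4 (sign +1) contributes +[[[[y1, y2], y5], y3], y4]
  y1y2y5y4y3 (sign -1) contributes -[[[[y1, y2], y5], y4], y3]
  y1y5y2y3y4 (sign -1) contributes -[[[[y1, y5], y2], y3], y4]
  y1y5y2y4y3 (sign +1) contributes +[[[[y1, y5], y2], y4], y3]


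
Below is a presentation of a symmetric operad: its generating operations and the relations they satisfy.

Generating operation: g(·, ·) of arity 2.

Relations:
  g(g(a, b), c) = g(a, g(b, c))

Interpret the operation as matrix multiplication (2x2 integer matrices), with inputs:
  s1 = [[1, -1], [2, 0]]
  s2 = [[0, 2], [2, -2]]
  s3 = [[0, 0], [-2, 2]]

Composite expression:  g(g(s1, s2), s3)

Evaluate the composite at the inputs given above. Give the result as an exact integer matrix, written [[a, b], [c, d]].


[[-8, 8], [-8, 8]]

g(s1, s2) = [[-2, 4], [0, 4]]
g(g(s1, s2), s3) = [[-8, 8], [-8, 8]]


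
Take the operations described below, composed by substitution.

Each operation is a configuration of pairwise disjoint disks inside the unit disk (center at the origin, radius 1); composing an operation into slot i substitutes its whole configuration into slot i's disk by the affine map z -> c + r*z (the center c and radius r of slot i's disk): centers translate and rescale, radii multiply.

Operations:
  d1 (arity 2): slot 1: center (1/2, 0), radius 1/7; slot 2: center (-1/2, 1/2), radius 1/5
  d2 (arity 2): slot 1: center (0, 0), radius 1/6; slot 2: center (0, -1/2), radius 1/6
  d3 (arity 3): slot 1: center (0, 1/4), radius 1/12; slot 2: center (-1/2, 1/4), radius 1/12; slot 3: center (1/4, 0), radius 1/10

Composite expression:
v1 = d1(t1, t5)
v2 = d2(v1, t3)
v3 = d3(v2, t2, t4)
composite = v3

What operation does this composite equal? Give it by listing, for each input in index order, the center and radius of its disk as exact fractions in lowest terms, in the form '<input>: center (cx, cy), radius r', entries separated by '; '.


t1: center (1/144, 1/4), radius 1/504; t2: center (-1/2, 1/4), radius 1/12; t3: center (0, 5/24), radius 1/72; t4: center (1/4, 0), radius 1/10; t5: center (-1/144, 37/144), radius 1/360

Below d3, radii multiply path by path; the t-disk centers shift.
input t1: applying the 3 nested substitutions gives center (1/144, 1/4), radius 1/504
input t5: applying the 3 nested substitutions gives center (-1/144, 37/144), radius 1/360
input t3: applying the 2 nested substitutions gives center (0, 5/24), radius 1/72
input t2: applying the 1 nested substitution gives center (-1/2, 1/4), radius 1/12
input t4: applying the 1 nested substitution gives center (1/4, 0), radius 1/10


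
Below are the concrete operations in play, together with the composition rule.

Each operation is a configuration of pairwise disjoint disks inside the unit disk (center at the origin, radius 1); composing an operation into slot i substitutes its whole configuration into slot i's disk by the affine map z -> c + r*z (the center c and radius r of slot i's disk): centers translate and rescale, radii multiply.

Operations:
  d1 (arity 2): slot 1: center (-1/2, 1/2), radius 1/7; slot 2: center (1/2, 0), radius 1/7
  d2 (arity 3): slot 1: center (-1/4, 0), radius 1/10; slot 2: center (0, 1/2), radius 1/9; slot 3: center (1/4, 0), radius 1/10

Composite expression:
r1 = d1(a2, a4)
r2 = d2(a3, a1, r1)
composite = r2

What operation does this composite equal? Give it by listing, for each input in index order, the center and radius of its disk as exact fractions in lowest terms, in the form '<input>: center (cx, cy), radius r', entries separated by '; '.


a1: center (0, 1/2), radius 1/9; a2: center (1/5, 1/20), radius 1/70; a3: center (-1/4, 0), radius 1/10; a4: center (3/10, 0), radius 1/70

Each a-disk chains the slot maps above it in d2; radii multiply.
input a3: composing its 1 substitution step yields center (-1/4, 0), radius 1/10
input a1: composing its 1 substitution step yields center (0, 1/2), radius 1/9
input a2: composing its 2 substitution steps yields center (1/5, 1/20), radius 1/70
input a4: composing its 2 substitution steps yields center (3/10, 0), radius 1/70
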